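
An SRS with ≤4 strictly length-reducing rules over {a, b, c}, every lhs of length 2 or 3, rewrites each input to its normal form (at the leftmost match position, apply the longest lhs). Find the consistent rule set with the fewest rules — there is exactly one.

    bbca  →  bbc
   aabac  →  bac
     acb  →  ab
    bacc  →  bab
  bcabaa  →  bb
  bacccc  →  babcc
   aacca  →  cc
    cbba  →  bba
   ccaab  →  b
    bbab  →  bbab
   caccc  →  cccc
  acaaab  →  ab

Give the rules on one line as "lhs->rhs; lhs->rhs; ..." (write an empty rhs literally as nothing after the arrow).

  | bbca => bbc
  | aabac => bac
  | acb => ab
  | bacc => bab

aa->; acc->ab; ca->c; cb->b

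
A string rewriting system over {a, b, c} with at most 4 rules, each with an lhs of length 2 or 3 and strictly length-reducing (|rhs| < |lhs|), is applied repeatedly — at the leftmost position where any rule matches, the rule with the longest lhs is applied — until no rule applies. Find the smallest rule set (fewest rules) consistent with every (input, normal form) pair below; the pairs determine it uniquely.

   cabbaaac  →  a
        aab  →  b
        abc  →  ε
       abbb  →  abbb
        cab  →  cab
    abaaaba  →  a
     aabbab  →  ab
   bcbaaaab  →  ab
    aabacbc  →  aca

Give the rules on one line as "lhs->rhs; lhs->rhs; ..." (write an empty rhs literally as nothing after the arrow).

  | cabbaaac => cabaaac => caaaac => caac => cc => a
  | aab => b
  | abc => aa => ε
  | abbb

aa->; ba->a; bc->a; cc->a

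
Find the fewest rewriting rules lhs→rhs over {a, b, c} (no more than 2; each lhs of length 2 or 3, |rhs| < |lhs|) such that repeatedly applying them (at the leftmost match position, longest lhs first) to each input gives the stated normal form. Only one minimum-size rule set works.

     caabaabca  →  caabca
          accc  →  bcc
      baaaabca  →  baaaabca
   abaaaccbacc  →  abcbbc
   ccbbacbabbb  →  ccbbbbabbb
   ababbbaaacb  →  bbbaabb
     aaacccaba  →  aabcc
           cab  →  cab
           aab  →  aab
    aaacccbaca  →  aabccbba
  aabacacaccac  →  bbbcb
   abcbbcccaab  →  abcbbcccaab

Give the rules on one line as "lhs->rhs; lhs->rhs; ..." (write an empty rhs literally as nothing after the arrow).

  | caabaabca => caabca
  | accc => bcc
  | baaaabca
  | abaaaccbacc => aaccbacc => abcbacc => abcbbc

aba->; ac->b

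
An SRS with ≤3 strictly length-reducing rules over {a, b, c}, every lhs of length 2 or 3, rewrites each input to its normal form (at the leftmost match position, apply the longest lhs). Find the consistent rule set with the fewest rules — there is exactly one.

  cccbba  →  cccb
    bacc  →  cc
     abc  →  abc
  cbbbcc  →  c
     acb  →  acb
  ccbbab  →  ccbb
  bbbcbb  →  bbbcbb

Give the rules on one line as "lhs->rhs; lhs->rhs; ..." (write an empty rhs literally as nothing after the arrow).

ba->; bcc->aa

  | cccbba => cccb
  | bacc => cc
  | abc
  | cbbbcc => cbbaa => cba => c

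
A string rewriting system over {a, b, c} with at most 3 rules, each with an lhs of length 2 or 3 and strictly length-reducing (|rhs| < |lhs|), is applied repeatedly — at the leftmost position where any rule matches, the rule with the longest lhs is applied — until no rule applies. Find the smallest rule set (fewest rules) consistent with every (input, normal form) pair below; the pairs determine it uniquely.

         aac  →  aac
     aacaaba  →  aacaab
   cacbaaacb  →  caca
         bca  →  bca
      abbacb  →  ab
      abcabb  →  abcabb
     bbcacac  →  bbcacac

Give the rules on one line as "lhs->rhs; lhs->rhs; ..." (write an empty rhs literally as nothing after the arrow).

  | aac
  | aacaaba => aacaab
  | cacbaaacb => cacbaacb => cacbacb => cacbcb => caca
  | bca

ba->b; bcb->a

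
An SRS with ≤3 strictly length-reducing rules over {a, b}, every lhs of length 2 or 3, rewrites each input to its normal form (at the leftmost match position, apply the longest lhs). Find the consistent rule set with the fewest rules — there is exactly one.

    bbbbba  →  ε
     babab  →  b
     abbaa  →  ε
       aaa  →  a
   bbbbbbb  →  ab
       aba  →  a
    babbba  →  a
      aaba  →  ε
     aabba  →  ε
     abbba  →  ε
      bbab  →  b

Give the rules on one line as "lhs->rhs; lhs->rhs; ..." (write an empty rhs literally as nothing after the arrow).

  | bbbbba => abbba => aaba => ba => ε
  | babab => bab => b
  | abbaa => aaaa => aa => ε
  | aaa => a

aa->; ba->; bb->a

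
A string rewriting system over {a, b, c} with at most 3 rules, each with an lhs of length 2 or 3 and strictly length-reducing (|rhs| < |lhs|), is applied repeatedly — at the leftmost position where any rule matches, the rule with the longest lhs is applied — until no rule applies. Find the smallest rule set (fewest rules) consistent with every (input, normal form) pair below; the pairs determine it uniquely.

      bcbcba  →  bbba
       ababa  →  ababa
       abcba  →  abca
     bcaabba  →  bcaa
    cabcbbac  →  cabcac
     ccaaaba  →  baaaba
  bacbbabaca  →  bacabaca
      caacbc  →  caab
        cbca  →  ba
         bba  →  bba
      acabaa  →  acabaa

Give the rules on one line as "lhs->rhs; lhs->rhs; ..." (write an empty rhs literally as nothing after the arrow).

abb->; cb->c; cc->b

  | bcbcba => bccba => bbba
  | ababa
  | abcba => abca
  | bcaabba => bcaa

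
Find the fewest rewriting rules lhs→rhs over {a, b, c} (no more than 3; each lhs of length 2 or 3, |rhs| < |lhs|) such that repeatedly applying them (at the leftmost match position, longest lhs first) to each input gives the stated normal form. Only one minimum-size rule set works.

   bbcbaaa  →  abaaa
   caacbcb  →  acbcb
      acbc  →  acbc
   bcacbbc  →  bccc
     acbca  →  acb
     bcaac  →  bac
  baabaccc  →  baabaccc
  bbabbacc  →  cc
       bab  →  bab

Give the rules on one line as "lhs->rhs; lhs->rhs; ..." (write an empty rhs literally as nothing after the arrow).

bb->c; ca->; ccb->ab

  | bbcbaaa => ccbaaa => abaaa
  | caacbcb => acbcb
  | acbc
  | bcacbbc => bcbbc => bccc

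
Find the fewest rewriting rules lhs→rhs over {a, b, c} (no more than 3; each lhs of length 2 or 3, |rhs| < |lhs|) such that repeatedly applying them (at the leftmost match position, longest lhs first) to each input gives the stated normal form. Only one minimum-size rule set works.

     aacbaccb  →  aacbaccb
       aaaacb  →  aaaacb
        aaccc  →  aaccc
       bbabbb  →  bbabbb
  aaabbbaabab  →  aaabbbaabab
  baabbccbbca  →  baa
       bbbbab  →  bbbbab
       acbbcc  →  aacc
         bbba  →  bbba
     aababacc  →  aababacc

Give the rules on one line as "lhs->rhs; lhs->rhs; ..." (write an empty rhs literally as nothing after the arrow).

  | aacbaccb
  | aaaacb
  | aaccc
  | bbabbb

bca->; cbb->a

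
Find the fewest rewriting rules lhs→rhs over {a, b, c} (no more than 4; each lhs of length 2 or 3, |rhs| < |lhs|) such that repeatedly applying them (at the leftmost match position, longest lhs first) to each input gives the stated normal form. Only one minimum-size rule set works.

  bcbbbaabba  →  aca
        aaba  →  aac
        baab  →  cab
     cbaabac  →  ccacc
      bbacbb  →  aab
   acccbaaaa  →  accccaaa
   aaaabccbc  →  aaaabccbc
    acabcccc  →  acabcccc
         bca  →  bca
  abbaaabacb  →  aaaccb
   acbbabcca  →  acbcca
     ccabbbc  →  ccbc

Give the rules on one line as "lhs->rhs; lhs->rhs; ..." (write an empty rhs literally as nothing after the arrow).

abb->; ba->c; bb->a; cbb->b

  | bcbbbaabba => bbbaabba => abaabba => acabba => aca
  | aaba => aac
  | baab => cab
  | cbaabac => ccabac => ccacc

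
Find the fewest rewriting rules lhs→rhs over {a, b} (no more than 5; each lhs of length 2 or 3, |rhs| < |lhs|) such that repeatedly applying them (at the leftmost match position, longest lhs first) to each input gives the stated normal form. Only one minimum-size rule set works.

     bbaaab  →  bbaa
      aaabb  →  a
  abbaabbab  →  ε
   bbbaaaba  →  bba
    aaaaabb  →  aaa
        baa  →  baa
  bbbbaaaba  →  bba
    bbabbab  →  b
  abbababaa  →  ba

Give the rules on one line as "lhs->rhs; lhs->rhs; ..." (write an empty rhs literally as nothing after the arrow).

ab->; aba->b; bab->; bbb->bb

  | bbaaab => bbaa
  | aaabb => aab => a
  | abbaabbab => baabbab => babab => ab => ε
  | bbbaaaba => bbaaaba => bbaab => bba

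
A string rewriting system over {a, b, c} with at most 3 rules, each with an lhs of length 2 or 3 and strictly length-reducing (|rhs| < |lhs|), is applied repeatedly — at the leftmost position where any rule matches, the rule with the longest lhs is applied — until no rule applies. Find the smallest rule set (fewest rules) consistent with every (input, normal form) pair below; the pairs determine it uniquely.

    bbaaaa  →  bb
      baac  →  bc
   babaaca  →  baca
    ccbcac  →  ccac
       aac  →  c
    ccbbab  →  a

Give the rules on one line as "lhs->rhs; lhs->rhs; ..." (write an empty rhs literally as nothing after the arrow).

  | bbaaaa => bbaa => bb
  | baac => bc
  | babaaca => baaaca => baca
  | ccbcac => ccac

aa->; ab->a; cb->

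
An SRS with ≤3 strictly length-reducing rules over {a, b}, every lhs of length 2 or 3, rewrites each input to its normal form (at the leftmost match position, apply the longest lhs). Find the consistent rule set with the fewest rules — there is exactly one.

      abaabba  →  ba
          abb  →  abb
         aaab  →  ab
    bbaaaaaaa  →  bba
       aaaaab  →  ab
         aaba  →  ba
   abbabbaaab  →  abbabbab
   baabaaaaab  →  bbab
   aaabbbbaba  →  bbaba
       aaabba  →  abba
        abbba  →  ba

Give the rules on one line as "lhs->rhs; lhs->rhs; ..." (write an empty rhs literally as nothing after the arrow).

  | abaabba => abbba => aaba => ba
  | abb
  | aaab => ab
  | bbaaaaaaa => bbaaaaa => bbaaa => bba

aa->; bbb->ab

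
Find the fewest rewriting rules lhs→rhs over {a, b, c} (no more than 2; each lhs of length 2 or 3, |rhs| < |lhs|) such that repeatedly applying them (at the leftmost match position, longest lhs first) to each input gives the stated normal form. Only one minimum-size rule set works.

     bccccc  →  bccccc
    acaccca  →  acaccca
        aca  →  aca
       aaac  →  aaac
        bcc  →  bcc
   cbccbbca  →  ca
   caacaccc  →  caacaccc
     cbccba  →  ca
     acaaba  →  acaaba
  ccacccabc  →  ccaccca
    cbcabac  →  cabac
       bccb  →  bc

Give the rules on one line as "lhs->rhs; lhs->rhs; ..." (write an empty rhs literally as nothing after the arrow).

  | bccccc
  | acaccca
  | aca
  | aaac

abc->a; cb->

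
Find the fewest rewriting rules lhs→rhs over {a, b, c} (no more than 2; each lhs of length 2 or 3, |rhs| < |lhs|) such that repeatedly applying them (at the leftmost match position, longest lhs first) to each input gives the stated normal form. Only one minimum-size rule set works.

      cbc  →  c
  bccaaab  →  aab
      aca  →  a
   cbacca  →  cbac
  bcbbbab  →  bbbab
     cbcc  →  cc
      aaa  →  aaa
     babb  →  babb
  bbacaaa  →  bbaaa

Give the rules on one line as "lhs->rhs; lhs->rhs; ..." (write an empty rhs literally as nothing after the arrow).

  | cbc => c
  | bccaaab => caaab => aab
  | aca => a
  | cbacca => cbac

bc->; ca->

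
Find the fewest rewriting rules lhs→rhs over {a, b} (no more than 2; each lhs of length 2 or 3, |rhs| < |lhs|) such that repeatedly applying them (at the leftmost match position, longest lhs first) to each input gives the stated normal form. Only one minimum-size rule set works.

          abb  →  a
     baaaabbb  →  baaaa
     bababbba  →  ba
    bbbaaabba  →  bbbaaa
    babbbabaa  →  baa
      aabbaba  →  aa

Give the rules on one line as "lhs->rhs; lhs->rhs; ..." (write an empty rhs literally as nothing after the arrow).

  | abb => ab => a
  | baaaabbb => baaaabb => baaaab => baaaa
  | bababbba => babbba => babba => baba => ba
  | bbbaaabba => bbbaaaba => bbbaaa

ab->a; aba->a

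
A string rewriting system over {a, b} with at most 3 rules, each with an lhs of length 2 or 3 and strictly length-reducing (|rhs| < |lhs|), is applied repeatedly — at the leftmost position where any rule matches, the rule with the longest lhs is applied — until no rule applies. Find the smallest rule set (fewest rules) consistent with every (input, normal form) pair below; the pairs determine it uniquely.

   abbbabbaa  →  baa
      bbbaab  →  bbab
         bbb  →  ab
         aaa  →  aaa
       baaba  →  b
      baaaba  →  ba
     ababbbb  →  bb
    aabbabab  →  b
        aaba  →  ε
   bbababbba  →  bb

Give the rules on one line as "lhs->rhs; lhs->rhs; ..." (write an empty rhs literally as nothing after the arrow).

aba->bb; abb->; bbb->ab

  | abbbabbaa => babbaa => baa
  | bbbaab => abaab => bbab
  | bbb => ab
  | aaa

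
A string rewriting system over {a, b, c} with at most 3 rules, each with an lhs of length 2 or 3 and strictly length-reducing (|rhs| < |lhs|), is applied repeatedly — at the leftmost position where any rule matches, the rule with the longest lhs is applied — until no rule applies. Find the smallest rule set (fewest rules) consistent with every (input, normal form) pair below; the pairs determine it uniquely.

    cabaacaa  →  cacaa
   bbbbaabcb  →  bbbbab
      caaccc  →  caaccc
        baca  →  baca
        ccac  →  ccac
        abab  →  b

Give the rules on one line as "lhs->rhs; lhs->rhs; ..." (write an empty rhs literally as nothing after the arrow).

  | cabaacaa => cacaa
  | bbbbaabcb => bbbbab
  | caaccc
  | baca

aba->; abc->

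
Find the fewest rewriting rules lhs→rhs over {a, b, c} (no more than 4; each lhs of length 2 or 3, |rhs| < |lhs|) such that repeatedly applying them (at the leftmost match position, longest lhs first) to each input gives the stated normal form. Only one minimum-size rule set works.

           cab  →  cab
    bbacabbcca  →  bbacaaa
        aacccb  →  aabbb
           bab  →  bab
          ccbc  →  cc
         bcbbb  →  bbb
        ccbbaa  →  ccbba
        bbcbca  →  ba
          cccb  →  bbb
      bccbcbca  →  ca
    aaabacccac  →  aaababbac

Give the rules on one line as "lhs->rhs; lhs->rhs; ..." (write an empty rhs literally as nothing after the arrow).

  | cab
  | bbacabbcca => bbacabca => bbacaaa
  | aacccb => aabbb
  | bab

abc->aa; baa->ba; bc->; ccc->bb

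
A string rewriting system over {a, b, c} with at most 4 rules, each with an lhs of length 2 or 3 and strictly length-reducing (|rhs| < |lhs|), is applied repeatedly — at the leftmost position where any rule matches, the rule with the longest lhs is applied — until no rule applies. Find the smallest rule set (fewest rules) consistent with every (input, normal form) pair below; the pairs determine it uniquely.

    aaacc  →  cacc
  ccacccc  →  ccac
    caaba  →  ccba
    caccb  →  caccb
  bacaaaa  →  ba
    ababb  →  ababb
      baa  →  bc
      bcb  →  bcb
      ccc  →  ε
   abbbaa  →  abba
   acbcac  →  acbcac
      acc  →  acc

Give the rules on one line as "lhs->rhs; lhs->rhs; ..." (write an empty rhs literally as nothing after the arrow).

  | aaacc => cacc
  | ccacccc => ccac
  | caaba => ccba
  | caccb

aa->c; bbc->ba; ccc->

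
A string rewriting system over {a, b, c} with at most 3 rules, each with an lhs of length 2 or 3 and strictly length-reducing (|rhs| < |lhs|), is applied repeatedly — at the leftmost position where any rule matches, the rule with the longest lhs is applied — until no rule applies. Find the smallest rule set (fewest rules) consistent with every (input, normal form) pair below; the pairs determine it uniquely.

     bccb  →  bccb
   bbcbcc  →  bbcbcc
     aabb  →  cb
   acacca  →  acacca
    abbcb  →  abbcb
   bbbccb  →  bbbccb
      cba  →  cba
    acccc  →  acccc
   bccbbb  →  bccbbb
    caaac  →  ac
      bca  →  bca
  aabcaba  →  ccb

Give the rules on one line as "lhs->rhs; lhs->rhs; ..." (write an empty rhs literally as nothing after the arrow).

  | bccb
  | bbcbcc
  | aabb => cb
  | acacca

aab->c; aba->b; caa->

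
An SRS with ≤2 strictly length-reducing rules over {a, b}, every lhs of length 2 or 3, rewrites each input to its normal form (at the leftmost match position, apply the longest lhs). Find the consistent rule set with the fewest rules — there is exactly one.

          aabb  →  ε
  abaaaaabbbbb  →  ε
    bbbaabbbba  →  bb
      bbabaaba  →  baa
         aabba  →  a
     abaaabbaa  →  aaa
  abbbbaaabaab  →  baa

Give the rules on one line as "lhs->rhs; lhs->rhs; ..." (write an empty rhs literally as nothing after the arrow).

  | aabb => ab => ε
  | abaaaaabbbbb => aaaaabbbbb => aaaabbbb => aaabbb => aabb => ab => ε
  | bbbaabbbba => babbbba => bbbba => bb
  | bbabaaba => baaba => baa

ab->; bba->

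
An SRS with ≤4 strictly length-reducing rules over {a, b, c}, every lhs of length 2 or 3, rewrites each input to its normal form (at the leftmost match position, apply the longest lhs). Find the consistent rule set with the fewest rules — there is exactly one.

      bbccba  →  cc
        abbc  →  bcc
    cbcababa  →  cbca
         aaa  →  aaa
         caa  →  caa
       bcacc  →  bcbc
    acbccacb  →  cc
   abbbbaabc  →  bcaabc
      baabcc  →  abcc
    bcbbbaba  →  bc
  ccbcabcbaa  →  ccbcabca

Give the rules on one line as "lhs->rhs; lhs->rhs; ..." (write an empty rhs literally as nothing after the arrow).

abb->bc; ac->b; ba->; bb->

  | bbccba => ccba => cc
  | abbc => bcc
  | cbcababa => cbcaba => cbca
  | aaa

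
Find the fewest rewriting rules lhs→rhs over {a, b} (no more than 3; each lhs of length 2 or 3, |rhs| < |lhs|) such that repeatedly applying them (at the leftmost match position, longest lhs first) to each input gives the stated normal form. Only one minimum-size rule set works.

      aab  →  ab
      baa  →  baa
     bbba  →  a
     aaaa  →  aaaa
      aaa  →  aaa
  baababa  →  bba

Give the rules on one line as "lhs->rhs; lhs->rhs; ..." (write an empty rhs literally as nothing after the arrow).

aab->ab; aba->; bbb->

  | aab => ab
  | baa
  | bbba => a
  | aaaa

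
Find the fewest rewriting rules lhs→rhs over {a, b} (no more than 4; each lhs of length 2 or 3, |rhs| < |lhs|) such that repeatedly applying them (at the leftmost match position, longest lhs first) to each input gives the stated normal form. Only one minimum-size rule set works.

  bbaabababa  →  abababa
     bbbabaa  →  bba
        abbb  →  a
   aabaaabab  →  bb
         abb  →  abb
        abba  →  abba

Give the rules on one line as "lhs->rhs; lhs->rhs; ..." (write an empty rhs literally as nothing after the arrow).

aa->a; aaa->; aab->bb; bbb->a

  | bbaabababa => bbbbababa => abababa
  | bbbabaa => aabaa => bbaa => bba
  | abbb => aa => a
  | aabaaabab => bbaaabab => bbbab => aab => bb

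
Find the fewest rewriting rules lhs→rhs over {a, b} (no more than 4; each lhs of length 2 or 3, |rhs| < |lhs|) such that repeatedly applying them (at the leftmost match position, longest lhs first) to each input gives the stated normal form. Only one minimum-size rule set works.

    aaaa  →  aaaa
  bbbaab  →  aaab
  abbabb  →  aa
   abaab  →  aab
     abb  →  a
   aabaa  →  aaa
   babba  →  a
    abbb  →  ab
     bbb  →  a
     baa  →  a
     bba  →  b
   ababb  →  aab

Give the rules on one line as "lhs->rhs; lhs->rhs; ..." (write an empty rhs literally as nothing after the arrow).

abb->a; ba->; bab->a; bbb->a

  | aaaa
  | bbbaab => aaab
  | abbabb => aabb => aa
  | abaab => aab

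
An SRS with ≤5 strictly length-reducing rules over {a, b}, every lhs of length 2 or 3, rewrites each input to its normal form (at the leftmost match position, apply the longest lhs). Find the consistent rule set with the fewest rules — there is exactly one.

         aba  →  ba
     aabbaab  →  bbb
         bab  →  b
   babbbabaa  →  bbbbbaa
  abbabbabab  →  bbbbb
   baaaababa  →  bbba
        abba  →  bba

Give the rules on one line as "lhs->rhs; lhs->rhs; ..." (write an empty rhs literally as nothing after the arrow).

aab->b; ab->; aba->ba; abb->bb

  | aba => ba
  | aabbaab => bbaab => bbb
  | bab => b
  | babbbabaa => bbbbabaa => bbbbbaa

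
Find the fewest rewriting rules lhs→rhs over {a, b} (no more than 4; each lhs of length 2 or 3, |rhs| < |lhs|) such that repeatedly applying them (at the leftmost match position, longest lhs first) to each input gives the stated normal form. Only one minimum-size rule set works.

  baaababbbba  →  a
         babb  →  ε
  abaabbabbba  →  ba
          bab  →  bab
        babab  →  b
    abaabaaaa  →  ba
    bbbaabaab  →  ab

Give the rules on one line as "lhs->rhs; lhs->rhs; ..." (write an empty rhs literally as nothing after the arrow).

  | baaababbbba => ababbbba => aabbbba => aaabba => babba => baaa => a
  | babb => baa => ε
  | abaabbabbba => aaabbabbba => babbabbba => baaabbba => abbba => aaba => aaa => ba
  | bab

aaa->ba; aba->aa; baa->; bb->a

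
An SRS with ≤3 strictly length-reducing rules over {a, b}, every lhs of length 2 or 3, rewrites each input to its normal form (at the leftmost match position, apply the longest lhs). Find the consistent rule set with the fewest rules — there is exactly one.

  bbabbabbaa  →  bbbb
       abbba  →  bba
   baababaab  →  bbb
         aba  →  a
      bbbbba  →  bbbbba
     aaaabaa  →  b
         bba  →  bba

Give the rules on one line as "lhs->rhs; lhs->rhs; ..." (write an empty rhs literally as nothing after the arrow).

  | bbabbabbaa => bbbabbaa => bbbbaa => bbbb
  | abbba => bba
  | baababaab => bbabaab => bbaab => bbb
  | aba => a

aa->; ab->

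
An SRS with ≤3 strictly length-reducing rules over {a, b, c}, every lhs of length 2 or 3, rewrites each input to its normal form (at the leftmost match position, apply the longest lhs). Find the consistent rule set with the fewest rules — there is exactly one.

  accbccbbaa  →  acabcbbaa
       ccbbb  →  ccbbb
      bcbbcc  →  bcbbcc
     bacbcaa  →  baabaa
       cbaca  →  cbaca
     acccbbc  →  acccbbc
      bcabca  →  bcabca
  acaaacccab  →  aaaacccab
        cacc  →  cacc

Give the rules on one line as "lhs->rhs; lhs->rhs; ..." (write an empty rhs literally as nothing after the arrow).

  | accbccbbaa => acabcbbaa
  | ccbbb
  | bcbbcc
  | bacbcaa => baabaa

caa->aa; cbc->ab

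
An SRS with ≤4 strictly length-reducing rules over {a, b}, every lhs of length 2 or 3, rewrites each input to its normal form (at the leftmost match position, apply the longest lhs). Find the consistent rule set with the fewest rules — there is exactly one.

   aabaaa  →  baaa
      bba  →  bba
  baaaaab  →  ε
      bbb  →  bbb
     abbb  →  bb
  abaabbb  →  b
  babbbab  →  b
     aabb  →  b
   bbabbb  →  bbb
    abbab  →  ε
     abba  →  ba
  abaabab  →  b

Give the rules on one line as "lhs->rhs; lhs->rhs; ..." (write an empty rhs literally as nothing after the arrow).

ab->b; abb->b; bab->

  | aabaaa => abaaa => baaa
  | bba
  | baaaaab => baaaab => baaab => baab => bab => ε
  | bbb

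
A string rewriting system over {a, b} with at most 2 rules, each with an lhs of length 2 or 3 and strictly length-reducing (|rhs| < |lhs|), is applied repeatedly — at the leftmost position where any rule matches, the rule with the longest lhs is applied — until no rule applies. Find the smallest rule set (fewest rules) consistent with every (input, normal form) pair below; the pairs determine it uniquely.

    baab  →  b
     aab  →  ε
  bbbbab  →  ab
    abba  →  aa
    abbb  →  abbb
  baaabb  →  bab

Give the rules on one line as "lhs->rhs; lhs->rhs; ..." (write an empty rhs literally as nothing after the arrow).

aab->; bba->a

  | baab => b
  | aab => ε
  | bbbbab => bbab => ab
  | abba => aa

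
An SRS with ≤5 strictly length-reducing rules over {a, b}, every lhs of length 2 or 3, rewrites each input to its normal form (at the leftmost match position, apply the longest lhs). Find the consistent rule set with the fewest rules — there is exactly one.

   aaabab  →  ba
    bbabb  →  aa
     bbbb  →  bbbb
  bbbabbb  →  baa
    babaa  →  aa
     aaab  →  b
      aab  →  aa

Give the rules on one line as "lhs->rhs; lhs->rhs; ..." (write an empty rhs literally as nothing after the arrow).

  | aaabab => bab => ba
  | bbabb => aabb => aab => aa
  | bbbb
  | bbbabbb => baabbb => baabb => baab => baa

aaa->; ab->a; aba->b; bba->aa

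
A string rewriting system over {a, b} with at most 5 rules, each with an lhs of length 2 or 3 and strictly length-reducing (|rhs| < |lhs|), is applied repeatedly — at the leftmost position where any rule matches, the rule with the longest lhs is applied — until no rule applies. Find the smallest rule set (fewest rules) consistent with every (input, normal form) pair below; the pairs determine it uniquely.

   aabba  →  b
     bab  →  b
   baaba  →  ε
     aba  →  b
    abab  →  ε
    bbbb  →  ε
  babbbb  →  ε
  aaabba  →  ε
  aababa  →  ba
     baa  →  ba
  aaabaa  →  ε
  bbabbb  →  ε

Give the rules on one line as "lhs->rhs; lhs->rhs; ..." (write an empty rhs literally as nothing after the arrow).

  | aabba => aba => b
  | bab => b
  | baaba => baba => bb => ε
  | aba => b

ab->; aba->b; baa->ba; bb->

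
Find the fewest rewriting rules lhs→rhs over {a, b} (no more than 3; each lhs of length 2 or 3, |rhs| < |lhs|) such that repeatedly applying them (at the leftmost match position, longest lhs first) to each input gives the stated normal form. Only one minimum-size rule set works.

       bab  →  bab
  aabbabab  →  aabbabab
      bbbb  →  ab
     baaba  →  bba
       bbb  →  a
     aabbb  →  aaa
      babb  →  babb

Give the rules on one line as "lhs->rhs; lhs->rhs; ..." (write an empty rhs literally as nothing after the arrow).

baa->b; bbb->a

  | bab
  | aabbabab
  | bbbb => ab
  | baaba => bba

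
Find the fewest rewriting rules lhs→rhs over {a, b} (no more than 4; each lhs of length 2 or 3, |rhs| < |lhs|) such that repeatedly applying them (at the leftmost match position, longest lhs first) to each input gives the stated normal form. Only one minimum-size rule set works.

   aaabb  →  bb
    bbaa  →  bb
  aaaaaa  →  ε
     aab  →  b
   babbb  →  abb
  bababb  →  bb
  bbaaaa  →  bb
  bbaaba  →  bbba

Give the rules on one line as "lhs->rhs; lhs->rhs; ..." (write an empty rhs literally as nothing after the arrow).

aa->; aaa->aa; bab->a

  | aaabb => aabb => bb
  | bbaa => bb
  | aaaaaa => aaaaa => aaaa => aaa => aa => ε
  | aab => b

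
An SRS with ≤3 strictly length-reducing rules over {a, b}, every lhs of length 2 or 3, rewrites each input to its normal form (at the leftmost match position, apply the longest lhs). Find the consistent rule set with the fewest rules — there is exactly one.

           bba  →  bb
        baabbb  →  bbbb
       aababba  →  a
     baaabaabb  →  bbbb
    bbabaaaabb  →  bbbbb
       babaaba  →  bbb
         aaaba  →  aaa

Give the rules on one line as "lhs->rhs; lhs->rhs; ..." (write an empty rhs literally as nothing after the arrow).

ab->; ba->b

  | bba => bb
  | baabbb => babbb => bbbb
  | aababba => aabba => aba => a
  | baaabaabb => baabaabb => babaabb => bbaabb => bbabb => bbbb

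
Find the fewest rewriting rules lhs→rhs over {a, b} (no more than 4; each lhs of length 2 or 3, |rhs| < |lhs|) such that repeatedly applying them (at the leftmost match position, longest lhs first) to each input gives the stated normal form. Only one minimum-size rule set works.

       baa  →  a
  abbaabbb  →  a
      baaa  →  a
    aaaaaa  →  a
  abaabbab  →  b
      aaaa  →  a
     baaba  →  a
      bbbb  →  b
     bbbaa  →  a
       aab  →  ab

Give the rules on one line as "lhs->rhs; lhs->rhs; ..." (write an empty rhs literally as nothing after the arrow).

  | baa => a
  | abbaabbb => baabbb => abbb => bb => a
  | baaa => aa => a
  | aaaaaa => aaaaa => aaaa => aaa => aa => a

aa->a; abb->b; ba->; bb->a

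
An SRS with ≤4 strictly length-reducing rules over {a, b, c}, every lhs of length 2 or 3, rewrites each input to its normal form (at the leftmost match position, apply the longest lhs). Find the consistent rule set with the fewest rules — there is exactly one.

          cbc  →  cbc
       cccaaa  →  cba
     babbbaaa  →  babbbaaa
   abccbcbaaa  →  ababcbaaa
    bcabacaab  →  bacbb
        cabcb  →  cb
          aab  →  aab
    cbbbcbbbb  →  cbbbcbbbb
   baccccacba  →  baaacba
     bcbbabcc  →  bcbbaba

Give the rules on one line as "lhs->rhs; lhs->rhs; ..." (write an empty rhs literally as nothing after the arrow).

caa->cb; cab->; cc->a; ccc->c

  | cbc
  | cccaaa => caaa => cba
  | babbbaaa
  | abccbcbaaa => ababcbaaa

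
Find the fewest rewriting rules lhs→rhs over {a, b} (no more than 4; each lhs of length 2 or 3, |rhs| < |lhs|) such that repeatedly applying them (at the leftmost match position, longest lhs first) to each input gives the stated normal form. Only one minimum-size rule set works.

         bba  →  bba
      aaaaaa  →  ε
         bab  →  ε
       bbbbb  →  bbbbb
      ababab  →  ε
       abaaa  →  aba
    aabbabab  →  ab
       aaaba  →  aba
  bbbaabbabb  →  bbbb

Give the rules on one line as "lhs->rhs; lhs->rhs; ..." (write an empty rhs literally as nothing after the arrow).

aa->; aab->; bab->

  | bba
  | aaaaaa => aaaa => aa => ε
  | bab => ε
  | bbbbb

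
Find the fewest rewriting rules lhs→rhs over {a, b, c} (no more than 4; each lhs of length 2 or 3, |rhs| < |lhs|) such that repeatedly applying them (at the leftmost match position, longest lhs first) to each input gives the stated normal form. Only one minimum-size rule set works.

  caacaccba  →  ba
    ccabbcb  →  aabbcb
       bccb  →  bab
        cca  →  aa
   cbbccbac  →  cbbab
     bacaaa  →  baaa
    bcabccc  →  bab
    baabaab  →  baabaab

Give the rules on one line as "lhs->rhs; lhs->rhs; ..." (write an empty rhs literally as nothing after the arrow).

ac->; ca->a; cc->a

  | caacaccba => aacaccba => aaccba => acba => ba
  | ccabbcb => aabbcb
  | bccb => bab
  | cca => aa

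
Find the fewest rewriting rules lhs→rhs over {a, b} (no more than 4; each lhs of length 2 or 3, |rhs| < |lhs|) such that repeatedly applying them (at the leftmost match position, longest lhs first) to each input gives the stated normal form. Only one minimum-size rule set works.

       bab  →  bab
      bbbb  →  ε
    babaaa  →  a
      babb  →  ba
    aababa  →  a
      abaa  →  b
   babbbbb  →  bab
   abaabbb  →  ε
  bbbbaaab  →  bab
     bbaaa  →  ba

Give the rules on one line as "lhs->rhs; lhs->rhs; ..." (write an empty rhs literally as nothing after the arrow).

aa->b; aba->a; bb->

  | bab
  | bbbb => bb => ε
  | babaaa => baaa => bba => a
  | babb => ba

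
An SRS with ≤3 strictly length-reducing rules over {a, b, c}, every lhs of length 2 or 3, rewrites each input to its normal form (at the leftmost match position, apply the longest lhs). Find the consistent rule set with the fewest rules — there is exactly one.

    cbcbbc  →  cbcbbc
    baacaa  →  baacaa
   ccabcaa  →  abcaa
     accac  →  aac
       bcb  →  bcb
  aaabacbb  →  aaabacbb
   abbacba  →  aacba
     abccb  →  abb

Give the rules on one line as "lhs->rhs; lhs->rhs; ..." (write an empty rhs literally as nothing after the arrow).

bba->a; cc->

  | cbcbbc
  | baacaa
  | ccabcaa => abcaa
  | accac => aac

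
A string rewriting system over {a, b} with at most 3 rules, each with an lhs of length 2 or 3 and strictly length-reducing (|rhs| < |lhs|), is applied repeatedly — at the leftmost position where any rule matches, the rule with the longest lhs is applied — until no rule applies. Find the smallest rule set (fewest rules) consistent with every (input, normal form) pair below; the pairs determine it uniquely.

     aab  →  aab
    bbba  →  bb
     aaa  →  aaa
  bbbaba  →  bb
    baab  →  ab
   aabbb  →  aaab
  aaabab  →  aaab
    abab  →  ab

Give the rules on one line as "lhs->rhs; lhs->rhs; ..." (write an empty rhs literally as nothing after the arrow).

abb->aa; ba->

  | aab
  | bbba => bb
  | aaa
  | bbbaba => bbba => bb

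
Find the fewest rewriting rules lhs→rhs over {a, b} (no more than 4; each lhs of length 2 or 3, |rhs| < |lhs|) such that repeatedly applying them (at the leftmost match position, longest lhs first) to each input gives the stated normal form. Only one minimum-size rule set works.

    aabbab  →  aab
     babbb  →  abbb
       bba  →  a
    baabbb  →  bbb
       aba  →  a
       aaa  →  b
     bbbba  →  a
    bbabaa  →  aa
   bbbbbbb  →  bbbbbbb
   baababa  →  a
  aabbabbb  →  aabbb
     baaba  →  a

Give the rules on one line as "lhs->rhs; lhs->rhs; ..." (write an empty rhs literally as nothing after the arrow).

  | aabbab => aabab => aab
  | babbb => abbb
  | bba => ba => a
  | baabbb => bbb

aaa->b; aba->a; ba->a; baa->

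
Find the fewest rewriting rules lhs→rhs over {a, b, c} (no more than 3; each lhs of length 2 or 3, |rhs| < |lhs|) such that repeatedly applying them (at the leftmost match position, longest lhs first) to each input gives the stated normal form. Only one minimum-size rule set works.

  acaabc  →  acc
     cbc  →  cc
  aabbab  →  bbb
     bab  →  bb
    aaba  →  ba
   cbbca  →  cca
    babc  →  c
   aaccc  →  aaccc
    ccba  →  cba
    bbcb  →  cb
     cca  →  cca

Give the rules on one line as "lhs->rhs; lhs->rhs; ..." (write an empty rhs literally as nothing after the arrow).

ab->b; bc->c; ccb->cb

  | acaabc => acabc => acbc => acc
  | cbc => cc
  | aabbab => abbab => bbab => bbb
  | bab => bb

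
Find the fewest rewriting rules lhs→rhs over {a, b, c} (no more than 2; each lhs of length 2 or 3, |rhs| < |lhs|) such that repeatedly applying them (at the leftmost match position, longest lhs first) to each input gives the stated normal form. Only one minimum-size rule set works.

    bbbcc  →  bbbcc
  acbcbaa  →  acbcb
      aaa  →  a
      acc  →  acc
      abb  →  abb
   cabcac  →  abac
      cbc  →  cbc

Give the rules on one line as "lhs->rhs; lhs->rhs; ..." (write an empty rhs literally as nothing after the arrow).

aa->; ca->a

  | bbbcc
  | acbcbaa => acbcb
  | aaa => a
  | acc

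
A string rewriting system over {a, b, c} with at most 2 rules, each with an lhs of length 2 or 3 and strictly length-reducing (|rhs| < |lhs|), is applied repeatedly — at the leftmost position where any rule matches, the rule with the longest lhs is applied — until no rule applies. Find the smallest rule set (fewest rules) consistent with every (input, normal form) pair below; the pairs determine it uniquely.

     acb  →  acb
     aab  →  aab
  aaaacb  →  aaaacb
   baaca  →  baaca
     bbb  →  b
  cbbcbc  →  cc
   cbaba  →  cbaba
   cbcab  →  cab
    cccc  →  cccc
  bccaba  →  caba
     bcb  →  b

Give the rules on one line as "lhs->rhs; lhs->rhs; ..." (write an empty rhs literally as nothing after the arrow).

bb->; bc->

  | acb
  | aab
  | aaaacb
  | baaca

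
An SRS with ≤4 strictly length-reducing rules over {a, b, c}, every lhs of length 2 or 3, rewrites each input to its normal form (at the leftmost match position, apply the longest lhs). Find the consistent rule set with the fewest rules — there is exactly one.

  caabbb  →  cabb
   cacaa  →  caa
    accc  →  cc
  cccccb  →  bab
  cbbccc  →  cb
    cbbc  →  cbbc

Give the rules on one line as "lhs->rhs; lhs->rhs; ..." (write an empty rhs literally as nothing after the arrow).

aab->a; ac->; bcc->a; ccc->bb

  | caabbb => cabb
  | cacaa => caa
  | accc => cc
  | cccccb => bbccb => bab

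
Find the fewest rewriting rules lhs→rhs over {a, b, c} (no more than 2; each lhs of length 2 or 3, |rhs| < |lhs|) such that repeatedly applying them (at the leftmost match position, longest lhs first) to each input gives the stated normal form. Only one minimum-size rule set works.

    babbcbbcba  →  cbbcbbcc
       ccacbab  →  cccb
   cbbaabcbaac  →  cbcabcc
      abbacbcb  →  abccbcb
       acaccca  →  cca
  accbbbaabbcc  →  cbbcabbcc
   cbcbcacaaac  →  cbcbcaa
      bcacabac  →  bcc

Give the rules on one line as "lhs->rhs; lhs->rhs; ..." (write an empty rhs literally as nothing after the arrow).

ac->; ba->c

  | babbcbbcba => cbbcbbcba => cbbcbbcc
  | ccacbab => ccbab => cccb
  | cbbaabcbaac => cbcabcbaac => cbcabccac => cbcabcc
  | abbacbcb => abccbcb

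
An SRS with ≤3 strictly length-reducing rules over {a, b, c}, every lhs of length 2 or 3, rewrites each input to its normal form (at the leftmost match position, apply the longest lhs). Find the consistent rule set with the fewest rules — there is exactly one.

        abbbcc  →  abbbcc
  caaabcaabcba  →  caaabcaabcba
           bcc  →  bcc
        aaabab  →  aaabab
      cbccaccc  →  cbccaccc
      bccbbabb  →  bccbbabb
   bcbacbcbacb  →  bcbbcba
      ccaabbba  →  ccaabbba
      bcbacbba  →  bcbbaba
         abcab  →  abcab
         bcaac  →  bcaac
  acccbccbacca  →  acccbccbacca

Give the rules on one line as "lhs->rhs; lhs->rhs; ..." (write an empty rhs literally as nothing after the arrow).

  | abbbcc
  | caaabcaabcba
  | bcc
  | aaabab

acb->ba; baa->ca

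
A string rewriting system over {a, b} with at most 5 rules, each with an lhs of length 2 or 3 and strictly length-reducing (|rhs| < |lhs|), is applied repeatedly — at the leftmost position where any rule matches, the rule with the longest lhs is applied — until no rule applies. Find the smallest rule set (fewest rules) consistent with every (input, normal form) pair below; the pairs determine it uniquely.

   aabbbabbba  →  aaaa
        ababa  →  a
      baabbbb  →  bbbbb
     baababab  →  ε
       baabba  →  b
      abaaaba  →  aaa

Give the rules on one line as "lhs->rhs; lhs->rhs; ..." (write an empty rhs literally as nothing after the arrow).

ab->; abb->aa; ba->b; bba->a

  | aabbbabbba => aaababbba => aaabbba => aaaaba => aaaa
  | ababa => aba => a
  | baabbbb => babbbb => bbbbb
  | baababab => bababab => bbabab => abab => ab => ε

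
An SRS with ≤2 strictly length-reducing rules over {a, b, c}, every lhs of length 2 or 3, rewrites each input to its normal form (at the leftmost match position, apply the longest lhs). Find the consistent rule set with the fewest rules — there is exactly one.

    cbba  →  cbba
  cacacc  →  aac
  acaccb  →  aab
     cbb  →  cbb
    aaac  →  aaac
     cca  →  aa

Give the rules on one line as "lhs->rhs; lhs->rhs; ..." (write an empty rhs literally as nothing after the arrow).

  | cbba
  | cacacc => ccccc => accc => aac
  | acaccb => ccccb => accb => aab
  | cbb

aca->cc; cc->a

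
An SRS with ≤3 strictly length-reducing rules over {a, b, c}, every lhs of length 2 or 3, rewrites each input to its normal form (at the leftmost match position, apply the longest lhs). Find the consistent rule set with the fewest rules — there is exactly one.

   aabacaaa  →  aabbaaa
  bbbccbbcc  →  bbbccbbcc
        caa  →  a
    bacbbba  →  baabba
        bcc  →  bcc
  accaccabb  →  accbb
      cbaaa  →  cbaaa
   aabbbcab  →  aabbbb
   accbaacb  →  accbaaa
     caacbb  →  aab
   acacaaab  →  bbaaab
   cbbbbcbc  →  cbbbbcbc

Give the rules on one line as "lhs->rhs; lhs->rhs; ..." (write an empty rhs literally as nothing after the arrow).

  | aabacaaa => aabbaaa
  | bbbccbbcc
  | caa => a
  | bacbbba => baabba

aca->ba; acb->aa; ca->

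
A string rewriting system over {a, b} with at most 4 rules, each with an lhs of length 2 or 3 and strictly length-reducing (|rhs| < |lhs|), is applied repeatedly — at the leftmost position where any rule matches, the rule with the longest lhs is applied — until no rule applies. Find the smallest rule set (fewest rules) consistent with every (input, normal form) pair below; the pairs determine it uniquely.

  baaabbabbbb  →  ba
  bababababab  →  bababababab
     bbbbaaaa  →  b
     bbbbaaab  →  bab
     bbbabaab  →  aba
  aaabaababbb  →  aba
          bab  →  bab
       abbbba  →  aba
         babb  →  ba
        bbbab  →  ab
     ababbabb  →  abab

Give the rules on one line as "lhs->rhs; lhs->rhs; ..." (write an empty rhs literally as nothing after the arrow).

aa->; aab->a; bb->; bbb->

  | baaabbabbbb => babbabbbb => baabbbb => babbb => ba
  | bababababab
  | bbbbaaaa => baaaa => baa => b
  | bbbbaaab => baaab => bab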